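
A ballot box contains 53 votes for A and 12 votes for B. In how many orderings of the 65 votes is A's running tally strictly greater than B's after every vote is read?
Strict-lead orderings = 2540618921232

Total orderings of the 65 votes with 53 for A: C(65, 53) = 4027810484880. By the Bertrand ballot formula (Cycle Lemma / reflection principle), the number of orderings in which A is strictly ahead of B throughout is (p − q)/(p + q) · C(p + q, p) = (53 − 12)/(53 + 12) · 4027810484880 = 2540618921232.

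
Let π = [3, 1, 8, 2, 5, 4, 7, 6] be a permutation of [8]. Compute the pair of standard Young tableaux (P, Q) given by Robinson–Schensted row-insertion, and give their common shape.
P = [1, 2, 4, 6] / [3, 5, 7] / [8];  Q = [1, 3, 5, 7] / [2, 4, 8] / [6];  common shape = (4, 3, 1)

Row-insert the values π_1, π_2, … into P one at a time, bumping the leftmost entry strictly greater than the inserted value down to the next row. The recording tableau Q records, in position (i, j), the step at which that cell was added to P.
  Insert 3 (step 1): P = [3];  Q = [1]
  Insert 1 (step 2): P = [1] / [3];  Q = [1] / [2]
  Insert 8 (step 3): P = [1, 8] / [3];  Q = [1, 3] / [2]
  Insert 2 (step 4): P = [1, 2] / [3, 8];  Q = [1, 3] / [2, 4]
  Insert 5 (step 5): P = [1, 2, 5] / [3, 8];  Q = [1, 3, 5] / [2, 4]
  Insert 4 (step 6): P = [1, 2, 4] / [3, 5] / [8];  Q = [1, 3, 5] / [2, 4] / [6]
  Insert 7 (step 7): P = [1, 2, 4, 7] / [3, 5] / [8];  Q = [1, 3, 5, 7] / [2, 4] / [6]
  Insert 6 (step 8): P = [1, 2, 4, 6] / [3, 5, 7] / [8];  Q = [1, 3, 5, 7] / [2, 4, 8] / [6]
Final shape: (4, 3, 1).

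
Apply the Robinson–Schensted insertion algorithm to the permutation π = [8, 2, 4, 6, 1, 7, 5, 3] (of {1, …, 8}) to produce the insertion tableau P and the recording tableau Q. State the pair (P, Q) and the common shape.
P = [1, 3, 5, 7] / [2, 4] / [6] / [8];  Q = [1, 3, 4, 6] / [2, 7] / [5] / [8];  common shape = (4, 2, 1, 1)

Row-insert the values π_1, π_2, … into P one at a time, bumping the leftmost entry strictly greater than the inserted value down to the next row. The recording tableau Q records, in position (i, j), the step at which that cell was added to P.
  Insert 8 (step 1): P = [8];  Q = [1]
  Insert 2 (step 2): P = [2] / [8];  Q = [1] / [2]
  Insert 4 (step 3): P = [2, 4] / [8];  Q = [1, 3] / [2]
  Insert 6 (step 4): P = [2, 4, 6] / [8];  Q = [1, 3, 4] / [2]
  Insert 1 (step 5): P = [1, 4, 6] / [2] / [8];  Q = [1, 3, 4] / [2] / [5]
  Insert 7 (step 6): P = [1, 4, 6, 7] / [2] / [8];  Q = [1, 3, 4, 6] / [2] / [5]
  Insert 5 (step 7): P = [1, 4, 5, 7] / [2, 6] / [8];  Q = [1, 3, 4, 6] / [2, 7] / [5]
  Insert 3 (step 8): P = [1, 3, 5, 7] / [2, 4] / [6] / [8];  Q = [1, 3, 4, 6] / [2, 7] / [5] / [8]
Final shape: (4, 2, 1, 1).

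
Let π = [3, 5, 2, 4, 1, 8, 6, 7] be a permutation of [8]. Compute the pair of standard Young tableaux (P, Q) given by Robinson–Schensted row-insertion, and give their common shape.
P = [1, 4, 6, 7] / [2, 5, 8] / [3];  Q = [1, 2, 6, 8] / [3, 4, 7] / [5];  common shape = (4, 3, 1)

Row-insert the values π_1, π_2, … into P one at a time, bumping the leftmost entry strictly greater than the inserted value down to the next row. The recording tableau Q records, in position (i, j), the step at which that cell was added to P.
  Insert 3 (step 1): P = [3];  Q = [1]
  Insert 5 (step 2): P = [3, 5];  Q = [1, 2]
  Insert 2 (step 3): P = [2, 5] / [3];  Q = [1, 2] / [3]
  Insert 4 (step 4): P = [2, 4] / [3, 5];  Q = [1, 2] / [3, 4]
  Insert 1 (step 5): P = [1, 4] / [2, 5] / [3];  Q = [1, 2] / [3, 4] / [5]
  Insert 8 (step 6): P = [1, 4, 8] / [2, 5] / [3];  Q = [1, 2, 6] / [3, 4] / [5]
  Insert 6 (step 7): P = [1, 4, 6] / [2, 5, 8] / [3];  Q = [1, 2, 6] / [3, 4, 7] / [5]
  Insert 7 (step 8): P = [1, 4, 6, 7] / [2, 5, 8] / [3];  Q = [1, 2, 6, 8] / [3, 4, 7] / [5]
Final shape: (4, 3, 1).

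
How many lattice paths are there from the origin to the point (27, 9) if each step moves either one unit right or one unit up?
Number of paths = 94143280

A monotone lattice path from (0, 0) to (27, 9) consists of 27 east steps and 9 north steps in some order, so it is determined by which 27 of the 36 steps are east. The count is C(36, 27) = 94143280.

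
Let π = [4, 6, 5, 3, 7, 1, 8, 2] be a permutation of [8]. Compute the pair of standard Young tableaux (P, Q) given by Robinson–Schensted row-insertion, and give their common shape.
P = [1, 2, 7, 8] / [3, 5] / [4] / [6];  Q = [1, 2, 5, 7] / [3, 8] / [4] / [6];  common shape = (4, 2, 1, 1)

Row-insert the values π_1, π_2, … into P one at a time, bumping the leftmost entry strictly greater than the inserted value down to the next row. The recording tableau Q records, in position (i, j), the step at which that cell was added to P.
  Insert 4 (step 1): P = [4];  Q = [1]
  Insert 6 (step 2): P = [4, 6];  Q = [1, 2]
  Insert 5 (step 3): P = [4, 5] / [6];  Q = [1, 2] / [3]
  Insert 3 (step 4): P = [3, 5] / [4] / [6];  Q = [1, 2] / [3] / [4]
  Insert 7 (step 5): P = [3, 5, 7] / [4] / [6];  Q = [1, 2, 5] / [3] / [4]
  Insert 1 (step 6): P = [1, 5, 7] / [3] / [4] / [6];  Q = [1, 2, 5] / [3] / [4] / [6]
  Insert 8 (step 7): P = [1, 5, 7, 8] / [3] / [4] / [6];  Q = [1, 2, 5, 7] / [3] / [4] / [6]
  Insert 2 (step 8): P = [1, 2, 7, 8] / [3, 5] / [4] / [6];  Q = [1, 2, 5, 7] / [3, 8] / [4] / [6]
Final shape: (4, 2, 1, 1).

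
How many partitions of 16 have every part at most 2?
p(16, parts ≤ 2) = 9

Partitions of 16 with all parts ≤ 2: 2+2+2+2+2+2+2+2, 2+2+2+2+2+2+2+1+1, 2+2+2+2+2+2+1+1+1+1, 2+2+2+2+2+1+1+1+1+1+1, 2+2+2+2+1+1+1+1+1+1+1+1, 2+2+2+1+1+1+1+1+1+1+1+1+1, 2+2+1+1+1+1+1+1+1+1+1+1+1+1, 2+1+1+1+1+1+1+1+1+1+1+1+1+1+1, 1+1+1+1+1+1+1+1+1+1+1+1+1+1+1+1. Count = 9.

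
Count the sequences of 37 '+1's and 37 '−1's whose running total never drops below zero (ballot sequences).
C_37 = 45950804324621742364

These ballot sequences are counted by the Catalan number C_n = (1/(n + 1)) · C(2n, n). For n = 37: C_37 = (1/38) · C(74, 37) = 1746130564335626209832/38 = 45950804324621742364.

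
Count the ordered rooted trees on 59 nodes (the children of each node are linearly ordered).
C_58 = 104088460289122304033498318812080

These ordered rooted trees are counted by the Catalan number C_n = (1/(n + 1)) · C(2n, n). For n = 58: C_58 = (1/59) · C(116, 58) = 6141219157058215937976400809912720/59 = 104088460289122304033498318812080.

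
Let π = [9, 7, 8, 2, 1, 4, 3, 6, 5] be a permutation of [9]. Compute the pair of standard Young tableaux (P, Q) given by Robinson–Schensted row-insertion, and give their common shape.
P = [1, 3, 5] / [2, 4, 6] / [7, 8] / [9];  Q = [1, 3, 8] / [2, 6, 9] / [4, 7] / [5];  common shape = (3, 3, 2, 1)

Row-insert the values π_1, π_2, … into P one at a time, bumping the leftmost entry strictly greater than the inserted value down to the next row. The recording tableau Q records, in position (i, j), the step at which that cell was added to P.
  Insert 9 (step 1): P = [9];  Q = [1]
  Insert 7 (step 2): P = [7] / [9];  Q = [1] / [2]
  Insert 8 (step 3): P = [7, 8] / [9];  Q = [1, 3] / [2]
  Insert 2 (step 4): P = [2, 8] / [7] / [9];  Q = [1, 3] / [2] / [4]
  Insert 1 (step 5): P = [1, 8] / [2] / [7] / [9];  Q = [1, 3] / [2] / [4] / [5]
  Insert 4 (step 6): P = [1, 4] / [2, 8] / [7] / [9];  Q = [1, 3] / [2, 6] / [4] / [5]
  Insert 3 (step 7): P = [1, 3] / [2, 4] / [7, 8] / [9];  Q = [1, 3] / [2, 6] / [4, 7] / [5]
  Insert 6 (step 8): P = [1, 3, 6] / [2, 4] / [7, 8] / [9];  Q = [1, 3, 8] / [2, 6] / [4, 7] / [5]
  Insert 5 (step 9): P = [1, 3, 5] / [2, 4, 6] / [7, 8] / [9];  Q = [1, 3, 8] / [2, 6, 9] / [4, 7] / [5]
Final shape: (3, 3, 2, 1).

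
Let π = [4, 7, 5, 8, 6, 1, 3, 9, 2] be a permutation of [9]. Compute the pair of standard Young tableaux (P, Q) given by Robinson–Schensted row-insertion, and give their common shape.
P = [1, 2, 6, 9] / [3, 5] / [4, 8] / [7];  Q = [1, 2, 4, 8] / [3, 5] / [6, 7] / [9];  common shape = (4, 2, 2, 1)

Row-insert the values π_1, π_2, … into P one at a time, bumping the leftmost entry strictly greater than the inserted value down to the next row. The recording tableau Q records, in position (i, j), the step at which that cell was added to P.
  Insert 4 (step 1): P = [4];  Q = [1]
  Insert 7 (step 2): P = [4, 7];  Q = [1, 2]
  Insert 5 (step 3): P = [4, 5] / [7];  Q = [1, 2] / [3]
  Insert 8 (step 4): P = [4, 5, 8] / [7];  Q = [1, 2, 4] / [3]
  Insert 6 (step 5): P = [4, 5, 6] / [7, 8];  Q = [1, 2, 4] / [3, 5]
  Insert 1 (step 6): P = [1, 5, 6] / [4, 8] / [7];  Q = [1, 2, 4] / [3, 5] / [6]
  Insert 3 (step 7): P = [1, 3, 6] / [4, 5] / [7, 8];  Q = [1, 2, 4] / [3, 5] / [6, 7]
  Insert 9 (step 8): P = [1, 3, 6, 9] / [4, 5] / [7, 8];  Q = [1, 2, 4, 8] / [3, 5] / [6, 7]
  Insert 2 (step 9): P = [1, 2, 6, 9] / [3, 5] / [4, 8] / [7];  Q = [1, 2, 4, 8] / [3, 5] / [6, 7] / [9]
Final shape: (4, 2, 2, 1).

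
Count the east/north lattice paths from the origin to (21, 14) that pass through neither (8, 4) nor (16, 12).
Number of paths = 1248573525

Inclusion–exclusion. Total paths: C(35, 21) = 2319959400. Through P₁: C(12, 8)·C(23, 13) = 566312670. Through P₂: C(28, 16)·C(7, 5) = 638856855. Since P₁ is strictly southwest of P₂, a monotone path through both must visit P₁ then P₂; paths through both = C(12, 8)·C(16, 8)·C(7, 5) = 133783650. Avoid both = 2319959400 − 566312670 − 638856855 + 133783650 = 1248573525.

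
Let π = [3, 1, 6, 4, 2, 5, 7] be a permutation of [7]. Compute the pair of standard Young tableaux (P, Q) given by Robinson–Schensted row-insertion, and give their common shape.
P = [1, 2, 5, 7] / [3, 4] / [6];  Q = [1, 3, 6, 7] / [2, 4] / [5];  common shape = (4, 2, 1)

Row-insert the values π_1, π_2, … into P one at a time, bumping the leftmost entry strictly greater than the inserted value down to the next row. The recording tableau Q records, in position (i, j), the step at which that cell was added to P.
  Insert 3 (step 1): P = [3];  Q = [1]
  Insert 1 (step 2): P = [1] / [3];  Q = [1] / [2]
  Insert 6 (step 3): P = [1, 6] / [3];  Q = [1, 3] / [2]
  Insert 4 (step 4): P = [1, 4] / [3, 6];  Q = [1, 3] / [2, 4]
  Insert 2 (step 5): P = [1, 2] / [3, 4] / [6];  Q = [1, 3] / [2, 4] / [5]
  Insert 5 (step 6): P = [1, 2, 5] / [3, 4] / [6];  Q = [1, 3, 6] / [2, 4] / [5]
  Insert 7 (step 7): P = [1, 2, 5, 7] / [3, 4] / [6];  Q = [1, 3, 6, 7] / [2, 4] / [5]
Final shape: (4, 2, 1).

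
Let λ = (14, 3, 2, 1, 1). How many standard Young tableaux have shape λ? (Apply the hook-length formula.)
# SYT of shape (14, 3, 2, 1, 1) = 2532320

Hook-length formula: f^λ = n! / Π hook(c), product over all cells c of the Young diagram. For λ = (14, 3, 2, 1, 1), n = 21 boxes. Hook lengths by row (left-to-right, top-to-bottom): [18, 15, 13, 11, 10, 9, 8, 7, 6, 5, 4, 3, 2, 1]; [6, 3, 1]; [4, 1]; [2]; [1]. Product of hooks = 20175547392000. So f^λ = 21! / 20175547392000 = 51090942171709440000 / 20175547392000 = 2532320.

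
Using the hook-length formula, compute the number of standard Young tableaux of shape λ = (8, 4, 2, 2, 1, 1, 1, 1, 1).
# SYT of shape (8, 4, 2, 2, 1, 1, 1, 1, 1) = 214274970

Hook-length formula: f^λ = n! / Π hook(c), product over all cells c of the Young diagram. For λ = (8, 4, 2, 2, 1, 1, 1, 1, 1), n = 21 boxes. Hook lengths by row (left-to-right, top-to-bottom): [16, 10, 7, 6, 4, 3, 2, 1]; [11, 5, 2, 1]; [8, 2]; [7, 1]; [5]; [4]; [3]; [2]; [1]. Product of hooks = 238436352000. So f^λ = 21! / 238436352000 = 51090942171709440000 / 238436352000 = 214274970.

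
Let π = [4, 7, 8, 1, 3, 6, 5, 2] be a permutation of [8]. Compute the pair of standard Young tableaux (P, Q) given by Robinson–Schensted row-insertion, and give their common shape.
P = [1, 2, 5] / [3, 6, 8] / [4] / [7];  Q = [1, 2, 3] / [4, 5, 6] / [7] / [8];  common shape = (3, 3, 1, 1)

Row-insert the values π_1, π_2, … into P one at a time, bumping the leftmost entry strictly greater than the inserted value down to the next row. The recording tableau Q records, in position (i, j), the step at which that cell was added to P.
  Insert 4 (step 1): P = [4];  Q = [1]
  Insert 7 (step 2): P = [4, 7];  Q = [1, 2]
  Insert 8 (step 3): P = [4, 7, 8];  Q = [1, 2, 3]
  Insert 1 (step 4): P = [1, 7, 8] / [4];  Q = [1, 2, 3] / [4]
  Insert 3 (step 5): P = [1, 3, 8] / [4, 7];  Q = [1, 2, 3] / [4, 5]
  Insert 6 (step 6): P = [1, 3, 6] / [4, 7, 8];  Q = [1, 2, 3] / [4, 5, 6]
  Insert 5 (step 7): P = [1, 3, 5] / [4, 6, 8] / [7];  Q = [1, 2, 3] / [4, 5, 6] / [7]
  Insert 2 (step 8): P = [1, 2, 5] / [3, 6, 8] / [4] / [7];  Q = [1, 2, 3] / [4, 5, 6] / [7] / [8]
Final shape: (3, 3, 1, 1).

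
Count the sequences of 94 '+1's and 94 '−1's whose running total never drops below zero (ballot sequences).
C_94 = 239993345518077005168915776623476723006280827488229600

These ballot sequences are counted by the Catalan number C_n = (1/(n + 1)) · C(2n, n). For n = 94: C_94 = (1/95) · C(188, 94) = 22799367824217315491046998779230288685596678611381812000/95 = 239993345518077005168915776623476723006280827488229600.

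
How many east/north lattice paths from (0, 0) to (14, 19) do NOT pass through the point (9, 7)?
Number of paths = 748018480

Total paths from (0, 0) to (14, 19): C(33, 14) = 818809200. Paths through (9, 7): (paths (0, 0) → (9, 7)) × (paths (9, 7) → (14, 19)) = C(16, 9) · C(17, 5) = 11440 · 6188 = 70790720. Avoidance count = 818809200 − 70790720 = 748018480.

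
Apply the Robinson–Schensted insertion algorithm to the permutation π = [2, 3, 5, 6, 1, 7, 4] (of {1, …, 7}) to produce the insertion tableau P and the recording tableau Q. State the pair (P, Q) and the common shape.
P = [1, 3, 4, 6, 7] / [2, 5];  Q = [1, 2, 3, 4, 6] / [5, 7];  common shape = (5, 2)

Row-insert the values π_1, π_2, … into P one at a time, bumping the leftmost entry strictly greater than the inserted value down to the next row. The recording tableau Q records, in position (i, j), the step at which that cell was added to P.
  Insert 2 (step 1): P = [2];  Q = [1]
  Insert 3 (step 2): P = [2, 3];  Q = [1, 2]
  Insert 5 (step 3): P = [2, 3, 5];  Q = [1, 2, 3]
  Insert 6 (step 4): P = [2, 3, 5, 6];  Q = [1, 2, 3, 4]
  Insert 1 (step 5): P = [1, 3, 5, 6] / [2];  Q = [1, 2, 3, 4] / [5]
  Insert 7 (step 6): P = [1, 3, 5, 6, 7] / [2];  Q = [1, 2, 3, 4, 6] / [5]
  Insert 4 (step 7): P = [1, 3, 4, 6, 7] / [2, 5];  Q = [1, 2, 3, 4, 6] / [5, 7]
Final shape: (5, 2).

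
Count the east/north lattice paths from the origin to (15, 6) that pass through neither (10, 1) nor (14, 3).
Number of paths = 49432

Inclusion–exclusion. Total paths: C(21, 15) = 54264. Through P₁: C(11, 10)·C(10, 5) = 2772. Through P₂: C(17, 14)·C(4, 1) = 2720. Since P₁ is strictly southwest of P₂, a monotone path through both must visit P₁ then P₂; paths through both = C(11, 10)·C(6, 4)·C(4, 1) = 660. Avoid both = 54264 − 2772 − 2720 + 660 = 49432.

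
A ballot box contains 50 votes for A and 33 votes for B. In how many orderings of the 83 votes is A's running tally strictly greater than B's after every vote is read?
Strict-lead orderings = 30599544078658814831442

Total orderings of the 83 votes with 50 for A: C(83, 50) = 149397774031098919471158. By the Bertrand ballot formula (Cycle Lemma / reflection principle), the number of orderings in which A is strictly ahead of B throughout is (p − q)/(p + q) · C(p + q, p) = (50 − 33)/(50 + 33) · 149397774031098919471158 = 30599544078658814831442.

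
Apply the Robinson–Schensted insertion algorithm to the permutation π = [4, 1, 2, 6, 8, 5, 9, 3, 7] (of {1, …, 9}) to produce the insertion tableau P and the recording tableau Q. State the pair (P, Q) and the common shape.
P = [1, 2, 3, 7, 9] / [4, 5, 8] / [6];  Q = [1, 3, 4, 5, 7] / [2, 6, 9] / [8];  common shape = (5, 3, 1)

Row-insert the values π_1, π_2, … into P one at a time, bumping the leftmost entry strictly greater than the inserted value down to the next row. The recording tableau Q records, in position (i, j), the step at which that cell was added to P.
  Insert 4 (step 1): P = [4];  Q = [1]
  Insert 1 (step 2): P = [1] / [4];  Q = [1] / [2]
  Insert 2 (step 3): P = [1, 2] / [4];  Q = [1, 3] / [2]
  Insert 6 (step 4): P = [1, 2, 6] / [4];  Q = [1, 3, 4] / [2]
  Insert 8 (step 5): P = [1, 2, 6, 8] / [4];  Q = [1, 3, 4, 5] / [2]
  Insert 5 (step 6): P = [1, 2, 5, 8] / [4, 6];  Q = [1, 3, 4, 5] / [2, 6]
  Insert 9 (step 7): P = [1, 2, 5, 8, 9] / [4, 6];  Q = [1, 3, 4, 5, 7] / [2, 6]
  Insert 3 (step 8): P = [1, 2, 3, 8, 9] / [4, 5] / [6];  Q = [1, 3, 4, 5, 7] / [2, 6] / [8]
  Insert 7 (step 9): P = [1, 2, 3, 7, 9] / [4, 5, 8] / [6];  Q = [1, 3, 4, 5, 7] / [2, 6, 9] / [8]
Final shape: (5, 3, 1).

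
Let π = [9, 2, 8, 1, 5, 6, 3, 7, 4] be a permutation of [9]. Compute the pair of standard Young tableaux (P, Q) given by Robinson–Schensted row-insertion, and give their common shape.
P = [1, 3, 4, 7] / [2, 5, 6] / [8] / [9];  Q = [1, 3, 6, 8] / [2, 5, 9] / [4] / [7];  common shape = (4, 3, 1, 1)

Row-insert the values π_1, π_2, … into P one at a time, bumping the leftmost entry strictly greater than the inserted value down to the next row. The recording tableau Q records, in position (i, j), the step at which that cell was added to P.
  Insert 9 (step 1): P = [9];  Q = [1]
  Insert 2 (step 2): P = [2] / [9];  Q = [1] / [2]
  Insert 8 (step 3): P = [2, 8] / [9];  Q = [1, 3] / [2]
  Insert 1 (step 4): P = [1, 8] / [2] / [9];  Q = [1, 3] / [2] / [4]
  Insert 5 (step 5): P = [1, 5] / [2, 8] / [9];  Q = [1, 3] / [2, 5] / [4]
  Insert 6 (step 6): P = [1, 5, 6] / [2, 8] / [9];  Q = [1, 3, 6] / [2, 5] / [4]
  Insert 3 (step 7): P = [1, 3, 6] / [2, 5] / [8] / [9];  Q = [1, 3, 6] / [2, 5] / [4] / [7]
  Insert 7 (step 8): P = [1, 3, 6, 7] / [2, 5] / [8] / [9];  Q = [1, 3, 6, 8] / [2, 5] / [4] / [7]
  Insert 4 (step 9): P = [1, 3, 4, 7] / [2, 5, 6] / [8] / [9];  Q = [1, 3, 6, 8] / [2, 5, 9] / [4] / [7]
Final shape: (4, 3, 1, 1).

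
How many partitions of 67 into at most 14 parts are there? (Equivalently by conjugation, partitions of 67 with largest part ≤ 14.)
p(67, parts ≤ 14) = 1140588

Use the recurrence p(n, m) = p(n, m−1) + p(n−m, m): either the largest part is < m (count p(n, m−1)) or the largest part is exactly m (remove one copy of m, count p(n−m, m)). With p(0, ·) = 1 this gives p(67, parts ≤ 14) = 1140588. (By conjugating Young diagrams, this also counts partitions of 67 into at most 14 parts.)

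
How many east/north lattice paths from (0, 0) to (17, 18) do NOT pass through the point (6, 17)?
Number of paths = 4536356286

Total paths from (0, 0) to (17, 18): C(35, 17) = 4537567650. Paths through (6, 17): (paths (0, 0) → (6, 17)) × (paths (6, 17) → (17, 18)) = C(23, 6) · C(12, 11) = 100947 · 12 = 1211364. Avoidance count = 4537567650 − 1211364 = 4536356286.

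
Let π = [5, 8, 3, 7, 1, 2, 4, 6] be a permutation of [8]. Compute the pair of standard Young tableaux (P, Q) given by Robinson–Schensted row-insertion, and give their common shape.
P = [1, 2, 4, 6] / [3, 7] / [5, 8];  Q = [1, 2, 7, 8] / [3, 4] / [5, 6];  common shape = (4, 2, 2)

Row-insert the values π_1, π_2, … into P one at a time, bumping the leftmost entry strictly greater than the inserted value down to the next row. The recording tableau Q records, in position (i, j), the step at which that cell was added to P.
  Insert 5 (step 1): P = [5];  Q = [1]
  Insert 8 (step 2): P = [5, 8];  Q = [1, 2]
  Insert 3 (step 3): P = [3, 8] / [5];  Q = [1, 2] / [3]
  Insert 7 (step 4): P = [3, 7] / [5, 8];  Q = [1, 2] / [3, 4]
  Insert 1 (step 5): P = [1, 7] / [3, 8] / [5];  Q = [1, 2] / [3, 4] / [5]
  Insert 2 (step 6): P = [1, 2] / [3, 7] / [5, 8];  Q = [1, 2] / [3, 4] / [5, 6]
  Insert 4 (step 7): P = [1, 2, 4] / [3, 7] / [5, 8];  Q = [1, 2, 7] / [3, 4] / [5, 6]
  Insert 6 (step 8): P = [1, 2, 4, 6] / [3, 7] / [5, 8];  Q = [1, 2, 7, 8] / [3, 4] / [5, 6]
Final shape: (4, 2, 2).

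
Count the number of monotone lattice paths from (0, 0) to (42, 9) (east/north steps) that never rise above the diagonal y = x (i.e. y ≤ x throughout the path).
Number of paths = 2405549300

By the reflection principle (André's argument), the number of monotone paths to (42, 9) with n ≤ m that never go above y = x is C(51, 42) − C(51, 43) = 3042312350 − 636763050 = 2405549300.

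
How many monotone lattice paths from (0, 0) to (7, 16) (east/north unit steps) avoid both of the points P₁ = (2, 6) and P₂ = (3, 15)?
Number of paths = 158393

Inclusion–exclusion. Total paths: C(23, 7) = 245157. Through P₁: C(8, 2)·C(15, 5) = 84084. Through P₂: C(18, 3)·C(5, 4) = 4080. Since P₁ is strictly southwest of P₂, a monotone path through both must visit P₁ then P₂; paths through both = C(8, 2)·C(10, 1)·C(5, 4) = 1400. Avoid both = 245157 − 84084 − 4080 + 1400 = 158393.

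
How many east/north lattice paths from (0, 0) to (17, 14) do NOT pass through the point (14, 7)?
Number of paths = 251228925

Total paths from (0, 0) to (17, 14): C(31, 17) = 265182525. Paths through (14, 7): (paths (0, 0) → (14, 7)) × (paths (14, 7) → (17, 14)) = C(21, 14) · C(10, 3) = 116280 · 120 = 13953600. Avoidance count = 265182525 − 13953600 = 251228925.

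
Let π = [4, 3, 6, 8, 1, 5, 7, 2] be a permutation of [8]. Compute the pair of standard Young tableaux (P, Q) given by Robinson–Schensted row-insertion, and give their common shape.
P = [1, 2, 7] / [3, 5, 8] / [4, 6];  Q = [1, 3, 4] / [2, 6, 7] / [5, 8];  common shape = (3, 3, 2)

Row-insert the values π_1, π_2, … into P one at a time, bumping the leftmost entry strictly greater than the inserted value down to the next row. The recording tableau Q records, in position (i, j), the step at which that cell was added to P.
  Insert 4 (step 1): P = [4];  Q = [1]
  Insert 3 (step 2): P = [3] / [4];  Q = [1] / [2]
  Insert 6 (step 3): P = [3, 6] / [4];  Q = [1, 3] / [2]
  Insert 8 (step 4): P = [3, 6, 8] / [4];  Q = [1, 3, 4] / [2]
  Insert 1 (step 5): P = [1, 6, 8] / [3] / [4];  Q = [1, 3, 4] / [2] / [5]
  Insert 5 (step 6): P = [1, 5, 8] / [3, 6] / [4];  Q = [1, 3, 4] / [2, 6] / [5]
  Insert 7 (step 7): P = [1, 5, 7] / [3, 6, 8] / [4];  Q = [1, 3, 4] / [2, 6, 7] / [5]
  Insert 2 (step 8): P = [1, 2, 7] / [3, 5, 8] / [4, 6];  Q = [1, 3, 4] / [2, 6, 7] / [5, 8]
Final shape: (3, 3, 2).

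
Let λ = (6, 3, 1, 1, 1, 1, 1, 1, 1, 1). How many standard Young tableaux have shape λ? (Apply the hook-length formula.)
# SYT of shape (6, 3, 1, 1, 1, 1, 1, 1, 1, 1) = 148512

Hook-length formula: f^λ = n! / Π hook(c), product over all cells c of the Young diagram. For λ = (6, 3, 1, 1, 1, 1, 1, 1, 1, 1), n = 17 boxes. Hook lengths by row (left-to-right, top-to-bottom): [15, 6, 5, 3, 2, 1]; [11, 2, 1]; [8]; [7]; [6]; [5]; [4]; [3]; [2]; [1]. Product of hooks = 2395008000. So f^λ = 17! / 2395008000 = 355687428096000 / 2395008000 = 148512.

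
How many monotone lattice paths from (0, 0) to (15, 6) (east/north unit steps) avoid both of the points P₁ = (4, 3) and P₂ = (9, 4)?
Number of paths = 27384

Inclusion–exclusion. Total paths: C(21, 15) = 54264. Through P₁: C(7, 4)·C(14, 11) = 12740. Through P₂: C(13, 9)·C(8, 6) = 20020. Since P₁ is strictly southwest of P₂, a monotone path through both must visit P₁ then P₂; paths through both = C(7, 4)·C(6, 5)·C(8, 6) = 5880. Avoid both = 54264 − 12740 − 20020 + 5880 = 27384.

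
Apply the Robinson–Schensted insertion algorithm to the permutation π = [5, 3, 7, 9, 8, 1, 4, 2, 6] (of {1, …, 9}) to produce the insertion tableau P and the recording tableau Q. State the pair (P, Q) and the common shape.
P = [1, 2, 6] / [3, 4, 8] / [5, 7] / [9];  Q = [1, 3, 4] / [2, 5, 9] / [6, 7] / [8];  common shape = (3, 3, 2, 1)

Row-insert the values π_1, π_2, … into P one at a time, bumping the leftmost entry strictly greater than the inserted value down to the next row. The recording tableau Q records, in position (i, j), the step at which that cell was added to P.
  Insert 5 (step 1): P = [5];  Q = [1]
  Insert 3 (step 2): P = [3] / [5];  Q = [1] / [2]
  Insert 7 (step 3): P = [3, 7] / [5];  Q = [1, 3] / [2]
  Insert 9 (step 4): P = [3, 7, 9] / [5];  Q = [1, 3, 4] / [2]
  Insert 8 (step 5): P = [3, 7, 8] / [5, 9];  Q = [1, 3, 4] / [2, 5]
  Insert 1 (step 6): P = [1, 7, 8] / [3, 9] / [5];  Q = [1, 3, 4] / [2, 5] / [6]
  Insert 4 (step 7): P = [1, 4, 8] / [3, 7] / [5, 9];  Q = [1, 3, 4] / [2, 5] / [6, 7]
  Insert 2 (step 8): P = [1, 2, 8] / [3, 4] / [5, 7] / [9];  Q = [1, 3, 4] / [2, 5] / [6, 7] / [8]
  Insert 6 (step 9): P = [1, 2, 6] / [3, 4, 8] / [5, 7] / [9];  Q = [1, 3, 4] / [2, 5, 9] / [6, 7] / [8]
Final shape: (3, 3, 2, 1).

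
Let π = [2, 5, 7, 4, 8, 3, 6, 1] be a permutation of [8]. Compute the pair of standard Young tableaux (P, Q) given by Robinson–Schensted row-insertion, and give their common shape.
P = [1, 3, 6, 8] / [2, 7] / [4] / [5];  Q = [1, 2, 3, 5] / [4, 7] / [6] / [8];  common shape = (4, 2, 1, 1)

Row-insert the values π_1, π_2, … into P one at a time, bumping the leftmost entry strictly greater than the inserted value down to the next row. The recording tableau Q records, in position (i, j), the step at which that cell was added to P.
  Insert 2 (step 1): P = [2];  Q = [1]
  Insert 5 (step 2): P = [2, 5];  Q = [1, 2]
  Insert 7 (step 3): P = [2, 5, 7];  Q = [1, 2, 3]
  Insert 4 (step 4): P = [2, 4, 7] / [5];  Q = [1, 2, 3] / [4]
  Insert 8 (step 5): P = [2, 4, 7, 8] / [5];  Q = [1, 2, 3, 5] / [4]
  Insert 3 (step 6): P = [2, 3, 7, 8] / [4] / [5];  Q = [1, 2, 3, 5] / [4] / [6]
  Insert 6 (step 7): P = [2, 3, 6, 8] / [4, 7] / [5];  Q = [1, 2, 3, 5] / [4, 7] / [6]
  Insert 1 (step 8): P = [1, 3, 6, 8] / [2, 7] / [4] / [5];  Q = [1, 2, 3, 5] / [4, 7] / [6] / [8]
Final shape: (4, 2, 1, 1).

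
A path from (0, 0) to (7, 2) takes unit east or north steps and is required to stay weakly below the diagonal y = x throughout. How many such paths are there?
Number of paths = 27

By the reflection principle (André's argument), the number of monotone paths to (7, 2) with n ≤ m that never go above y = x is C(9, 7) − C(9, 8) = 36 − 9 = 27.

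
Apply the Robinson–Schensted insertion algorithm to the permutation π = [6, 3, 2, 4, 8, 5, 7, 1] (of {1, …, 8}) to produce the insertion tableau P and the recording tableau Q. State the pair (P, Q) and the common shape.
P = [1, 4, 5, 7] / [2, 8] / [3] / [6];  Q = [1, 4, 5, 7] / [2, 6] / [3] / [8];  common shape = (4, 2, 1, 1)

Row-insert the values π_1, π_2, … into P one at a time, bumping the leftmost entry strictly greater than the inserted value down to the next row. The recording tableau Q records, in position (i, j), the step at which that cell was added to P.
  Insert 6 (step 1): P = [6];  Q = [1]
  Insert 3 (step 2): P = [3] / [6];  Q = [1] / [2]
  Insert 2 (step 3): P = [2] / [3] / [6];  Q = [1] / [2] / [3]
  Insert 4 (step 4): P = [2, 4] / [3] / [6];  Q = [1, 4] / [2] / [3]
  Insert 8 (step 5): P = [2, 4, 8] / [3] / [6];  Q = [1, 4, 5] / [2] / [3]
  Insert 5 (step 6): P = [2, 4, 5] / [3, 8] / [6];  Q = [1, 4, 5] / [2, 6] / [3]
  Insert 7 (step 7): P = [2, 4, 5, 7] / [3, 8] / [6];  Q = [1, 4, 5, 7] / [2, 6] / [3]
  Insert 1 (step 8): P = [1, 4, 5, 7] / [2, 8] / [3] / [6];  Q = [1, 4, 5, 7] / [2, 6] / [3] / [8]
Final shape: (4, 2, 1, 1).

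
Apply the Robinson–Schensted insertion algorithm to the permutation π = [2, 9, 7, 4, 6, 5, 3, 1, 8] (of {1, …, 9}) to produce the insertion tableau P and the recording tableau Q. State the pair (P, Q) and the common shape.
P = [1, 3, 5, 8] / [2] / [4] / [6] / [7] / [9];  Q = [1, 2, 5, 9] / [3] / [4] / [6] / [7] / [8];  common shape = (4, 1, 1, 1, 1, 1)

Row-insert the values π_1, π_2, … into P one at a time, bumping the leftmost entry strictly greater than the inserted value down to the next row. The recording tableau Q records, in position (i, j), the step at which that cell was added to P.
  Insert 2 (step 1): P = [2];  Q = [1]
  Insert 9 (step 2): P = [2, 9];  Q = [1, 2]
  Insert 7 (step 3): P = [2, 7] / [9];  Q = [1, 2] / [3]
  Insert 4 (step 4): P = [2, 4] / [7] / [9];  Q = [1, 2] / [3] / [4]
  Insert 6 (step 5): P = [2, 4, 6] / [7] / [9];  Q = [1, 2, 5] / [3] / [4]
  Insert 5 (step 6): P = [2, 4, 5] / [6] / [7] / [9];  Q = [1, 2, 5] / [3] / [4] / [6]
  Insert 3 (step 7): P = [2, 3, 5] / [4] / [6] / [7] / [9];  Q = [1, 2, 5] / [3] / [4] / [6] / [7]
  Insert 1 (step 8): P = [1, 3, 5] / [2] / [4] / [6] / [7] / [9];  Q = [1, 2, 5] / [3] / [4] / [6] / [7] / [8]
  Insert 8 (step 9): P = [1, 3, 5, 8] / [2] / [4] / [6] / [7] / [9];  Q = [1, 2, 5, 9] / [3] / [4] / [6] / [7] / [8]
Final shape: (4, 1, 1, 1, 1, 1).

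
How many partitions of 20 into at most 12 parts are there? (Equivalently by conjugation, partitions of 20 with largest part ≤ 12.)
p(20, parts ≤ 12) = 582

Use the recurrence p(n, m) = p(n, m−1) + p(n−m, m): either the largest part is < m (count p(n, m−1)) or the largest part is exactly m (remove one copy of m, count p(n−m, m)). With p(0, ·) = 1 this gives p(20, parts ≤ 12) = 582. (By conjugating Young diagrams, this also counts partitions of 20 into at most 12 parts.)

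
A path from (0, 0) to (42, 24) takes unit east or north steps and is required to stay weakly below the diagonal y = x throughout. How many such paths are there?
Number of paths = 275915087740492200

By the reflection principle (André's argument), the number of monotone paths to (42, 24) with n ≤ m that never go above y = x is C(66, 42) − C(66, 43) = 624439409096903400 − 348524321356411200 = 275915087740492200.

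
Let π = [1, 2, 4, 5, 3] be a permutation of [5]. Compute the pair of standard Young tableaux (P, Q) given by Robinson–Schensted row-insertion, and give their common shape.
P = [1, 2, 3, 5] / [4];  Q = [1, 2, 3, 4] / [5];  common shape = (4, 1)

Row-insert the values π_1, π_2, … into P one at a time, bumping the leftmost entry strictly greater than the inserted value down to the next row. The recording tableau Q records, in position (i, j), the step at which that cell was added to P.
  Insert 1 (step 1): P = [1];  Q = [1]
  Insert 2 (step 2): P = [1, 2];  Q = [1, 2]
  Insert 4 (step 3): P = [1, 2, 4];  Q = [1, 2, 3]
  Insert 5 (step 4): P = [1, 2, 4, 5];  Q = [1, 2, 3, 4]
  Insert 3 (step 5): P = [1, 2, 3, 5] / [4];  Q = [1, 2, 3, 4] / [5]
Final shape: (4, 1).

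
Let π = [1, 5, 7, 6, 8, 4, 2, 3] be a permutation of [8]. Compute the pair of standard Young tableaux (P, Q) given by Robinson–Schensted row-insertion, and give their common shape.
P = [1, 2, 3, 8] / [4, 6] / [5] / [7];  Q = [1, 2, 3, 5] / [4, 8] / [6] / [7];  common shape = (4, 2, 1, 1)

Row-insert the values π_1, π_2, … into P one at a time, bumping the leftmost entry strictly greater than the inserted value down to the next row. The recording tableau Q records, in position (i, j), the step at which that cell was added to P.
  Insert 1 (step 1): P = [1];  Q = [1]
  Insert 5 (step 2): P = [1, 5];  Q = [1, 2]
  Insert 7 (step 3): P = [1, 5, 7];  Q = [1, 2, 3]
  Insert 6 (step 4): P = [1, 5, 6] / [7];  Q = [1, 2, 3] / [4]
  Insert 8 (step 5): P = [1, 5, 6, 8] / [7];  Q = [1, 2, 3, 5] / [4]
  Insert 4 (step 6): P = [1, 4, 6, 8] / [5] / [7];  Q = [1, 2, 3, 5] / [4] / [6]
  Insert 2 (step 7): P = [1, 2, 6, 8] / [4] / [5] / [7];  Q = [1, 2, 3, 5] / [4] / [6] / [7]
  Insert 3 (step 8): P = [1, 2, 3, 8] / [4, 6] / [5] / [7];  Q = [1, 2, 3, 5] / [4, 8] / [6] / [7]
Final shape: (4, 2, 1, 1).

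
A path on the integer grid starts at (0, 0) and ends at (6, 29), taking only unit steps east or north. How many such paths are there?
Number of paths = 1623160

A monotone lattice path from (0, 0) to (6, 29) consists of 6 east steps and 29 north steps in some order, so it is determined by which 6 of the 35 steps are east. The count is C(35, 6) = 1623160.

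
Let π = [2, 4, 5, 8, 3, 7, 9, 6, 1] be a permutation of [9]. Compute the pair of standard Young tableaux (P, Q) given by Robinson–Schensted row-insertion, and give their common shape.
P = [1, 3, 5, 6, 9] / [2, 7] / [4] / [8];  Q = [1, 2, 3, 4, 7] / [5, 6] / [8] / [9];  common shape = (5, 2, 1, 1)

Row-insert the values π_1, π_2, … into P one at a time, bumping the leftmost entry strictly greater than the inserted value down to the next row. The recording tableau Q records, in position (i, j), the step at which that cell was added to P.
  Insert 2 (step 1): P = [2];  Q = [1]
  Insert 4 (step 2): P = [2, 4];  Q = [1, 2]
  Insert 5 (step 3): P = [2, 4, 5];  Q = [1, 2, 3]
  Insert 8 (step 4): P = [2, 4, 5, 8];  Q = [1, 2, 3, 4]
  Insert 3 (step 5): P = [2, 3, 5, 8] / [4];  Q = [1, 2, 3, 4] / [5]
  Insert 7 (step 6): P = [2, 3, 5, 7] / [4, 8];  Q = [1, 2, 3, 4] / [5, 6]
  Insert 9 (step 7): P = [2, 3, 5, 7, 9] / [4, 8];  Q = [1, 2, 3, 4, 7] / [5, 6]
  Insert 6 (step 8): P = [2, 3, 5, 6, 9] / [4, 7] / [8];  Q = [1, 2, 3, 4, 7] / [5, 6] / [8]
  Insert 1 (step 9): P = [1, 3, 5, 6, 9] / [2, 7] / [4] / [8];  Q = [1, 2, 3, 4, 7] / [5, 6] / [8] / [9]
Final shape: (5, 2, 1, 1).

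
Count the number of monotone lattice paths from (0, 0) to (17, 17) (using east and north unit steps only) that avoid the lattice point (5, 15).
Number of paths = 2332195356

Total paths from (0, 0) to (17, 17): C(34, 17) = 2333606220. Paths through (5, 15): (paths (0, 0) → (5, 15)) × (paths (5, 15) → (17, 17)) = C(20, 5) · C(14, 12) = 15504 · 91 = 1410864. Avoidance count = 2333606220 − 1410864 = 2332195356.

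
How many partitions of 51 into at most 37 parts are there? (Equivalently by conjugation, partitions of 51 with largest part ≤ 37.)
p(51, parts ≤ 37) = 239570

Use the recurrence p(n, m) = p(n, m−1) + p(n−m, m): either the largest part is < m (count p(n, m−1)) or the largest part is exactly m (remove one copy of m, count p(n−m, m)). With p(0, ·) = 1 this gives p(51, parts ≤ 37) = 239570. (By conjugating Young diagrams, this also counts partitions of 51 into at most 37 parts.)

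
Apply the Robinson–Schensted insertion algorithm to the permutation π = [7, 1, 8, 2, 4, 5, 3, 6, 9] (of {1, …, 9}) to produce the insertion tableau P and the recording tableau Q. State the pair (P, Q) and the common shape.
P = [1, 2, 3, 5, 6, 9] / [4, 8] / [7];  Q = [1, 3, 5, 6, 8, 9] / [2, 4] / [7];  common shape = (6, 2, 1)

Row-insert the values π_1, π_2, … into P one at a time, bumping the leftmost entry strictly greater than the inserted value down to the next row. The recording tableau Q records, in position (i, j), the step at which that cell was added to P.
  Insert 7 (step 1): P = [7];  Q = [1]
  Insert 1 (step 2): P = [1] / [7];  Q = [1] / [2]
  Insert 8 (step 3): P = [1, 8] / [7];  Q = [1, 3] / [2]
  Insert 2 (step 4): P = [1, 2] / [7, 8];  Q = [1, 3] / [2, 4]
  Insert 4 (step 5): P = [1, 2, 4] / [7, 8];  Q = [1, 3, 5] / [2, 4]
  Insert 5 (step 6): P = [1, 2, 4, 5] / [7, 8];  Q = [1, 3, 5, 6] / [2, 4]
  Insert 3 (step 7): P = [1, 2, 3, 5] / [4, 8] / [7];  Q = [1, 3, 5, 6] / [2, 4] / [7]
  Insert 6 (step 8): P = [1, 2, 3, 5, 6] / [4, 8] / [7];  Q = [1, 3, 5, 6, 8] / [2, 4] / [7]
  Insert 9 (step 9): P = [1, 2, 3, 5, 6, 9] / [4, 8] / [7];  Q = [1, 3, 5, 6, 8, 9] / [2, 4] / [7]
Final shape: (6, 2, 1).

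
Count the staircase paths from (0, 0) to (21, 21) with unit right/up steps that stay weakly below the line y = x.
C_21 = 24466267020

These NE paths below the diagonal are counted by the Catalan number C_n = (1/(n + 1)) · C(2n, n). For n = 21: C_21 = (1/22) · C(42, 21) = 538257874440/22 = 24466267020.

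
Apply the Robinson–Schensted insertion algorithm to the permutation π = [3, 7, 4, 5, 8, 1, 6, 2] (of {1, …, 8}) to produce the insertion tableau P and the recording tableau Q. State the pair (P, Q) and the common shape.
P = [1, 2, 5, 6] / [3, 4] / [7, 8];  Q = [1, 2, 4, 5] / [3, 7] / [6, 8];  common shape = (4, 2, 2)

Row-insert the values π_1, π_2, … into P one at a time, bumping the leftmost entry strictly greater than the inserted value down to the next row. The recording tableau Q records, in position (i, j), the step at which that cell was added to P.
  Insert 3 (step 1): P = [3];  Q = [1]
  Insert 7 (step 2): P = [3, 7];  Q = [1, 2]
  Insert 4 (step 3): P = [3, 4] / [7];  Q = [1, 2] / [3]
  Insert 5 (step 4): P = [3, 4, 5] / [7];  Q = [1, 2, 4] / [3]
  Insert 8 (step 5): P = [3, 4, 5, 8] / [7];  Q = [1, 2, 4, 5] / [3]
  Insert 1 (step 6): P = [1, 4, 5, 8] / [3] / [7];  Q = [1, 2, 4, 5] / [3] / [6]
  Insert 6 (step 7): P = [1, 4, 5, 6] / [3, 8] / [7];  Q = [1, 2, 4, 5] / [3, 7] / [6]
  Insert 2 (step 8): P = [1, 2, 5, 6] / [3, 4] / [7, 8];  Q = [1, 2, 4, 5] / [3, 7] / [6, 8]
Final shape: (4, 2, 2).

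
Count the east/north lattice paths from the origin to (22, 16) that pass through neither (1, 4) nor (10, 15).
Number of paths = 20434311350

Inclusion–exclusion. Total paths: C(38, 22) = 22239974430. Through P₁: C(5, 1)·C(33, 21) = 1774086600. Through P₂: C(25, 10)·C(13, 12) = 42493880. Since P₁ is strictly southwest of P₂, a monotone path through both must visit P₁ then P₂; paths through both = C(5, 1)·C(20, 9)·C(13, 12) = 10917400. Avoid both = 22239974430 − 1774086600 − 42493880 + 10917400 = 20434311350.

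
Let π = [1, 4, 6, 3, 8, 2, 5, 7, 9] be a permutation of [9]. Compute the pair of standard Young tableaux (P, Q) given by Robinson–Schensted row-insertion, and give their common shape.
P = [1, 2, 5, 7, 9] / [3, 6, 8] / [4];  Q = [1, 2, 3, 5, 9] / [4, 7, 8] / [6];  common shape = (5, 3, 1)

Row-insert the values π_1, π_2, … into P one at a time, bumping the leftmost entry strictly greater than the inserted value down to the next row. The recording tableau Q records, in position (i, j), the step at which that cell was added to P.
  Insert 1 (step 1): P = [1];  Q = [1]
  Insert 4 (step 2): P = [1, 4];  Q = [1, 2]
  Insert 6 (step 3): P = [1, 4, 6];  Q = [1, 2, 3]
  Insert 3 (step 4): P = [1, 3, 6] / [4];  Q = [1, 2, 3] / [4]
  Insert 8 (step 5): P = [1, 3, 6, 8] / [4];  Q = [1, 2, 3, 5] / [4]
  Insert 2 (step 6): P = [1, 2, 6, 8] / [3] / [4];  Q = [1, 2, 3, 5] / [4] / [6]
  Insert 5 (step 7): P = [1, 2, 5, 8] / [3, 6] / [4];  Q = [1, 2, 3, 5] / [4, 7] / [6]
  Insert 7 (step 8): P = [1, 2, 5, 7] / [3, 6, 8] / [4];  Q = [1, 2, 3, 5] / [4, 7, 8] / [6]
  Insert 9 (step 9): P = [1, 2, 5, 7, 9] / [3, 6, 8] / [4];  Q = [1, 2, 3, 5, 9] / [4, 7, 8] / [6]
Final shape: (5, 3, 1).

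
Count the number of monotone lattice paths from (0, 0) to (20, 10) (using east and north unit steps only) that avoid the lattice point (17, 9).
Number of paths = 17546815

Total paths from (0, 0) to (20, 10): C(30, 20) = 30045015. Paths through (17, 9): (paths (0, 0) → (17, 9)) × (paths (17, 9) → (20, 10)) = C(26, 17) · C(4, 3) = 3124550 · 4 = 12498200. Avoidance count = 30045015 − 12498200 = 17546815.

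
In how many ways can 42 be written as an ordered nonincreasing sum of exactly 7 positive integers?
p(42, 7 parts) = 3539

Partitions of n into exactly k parts are in bijection with partitions of n − k into at most k parts (subtract 1 from each part). So p(42, exactly 7) = p(35, parts ≤ 7). Computing via the recurrence p(m, j) = p(m, j−1) + p(m−j, j) gives 3539.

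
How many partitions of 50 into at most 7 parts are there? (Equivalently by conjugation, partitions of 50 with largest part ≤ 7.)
p(50, parts ≤ 7) = 18138

Use the recurrence p(n, m) = p(n, m−1) + p(n−m, m): either the largest part is < m (count p(n, m−1)) or the largest part is exactly m (remove one copy of m, count p(n−m, m)). With p(0, ·) = 1 this gives p(50, parts ≤ 7) = 18138. (By conjugating Young diagrams, this also counts partitions of 50 into at most 7 parts.)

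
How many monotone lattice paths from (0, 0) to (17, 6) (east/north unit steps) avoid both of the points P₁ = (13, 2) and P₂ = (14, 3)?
Number of paths = 84197

Inclusion–exclusion. Total paths: C(23, 17) = 100947. Through P₁: C(15, 13)·C(8, 4) = 7350. Through P₂: C(17, 14)·C(6, 3) = 13600. Since P₁ is strictly southwest of P₂, a monotone path through both must visit P₁ then P₂; paths through both = C(15, 13)·C(2, 1)·C(6, 3) = 4200. Avoid both = 100947 − 7350 − 13600 + 4200 = 84197.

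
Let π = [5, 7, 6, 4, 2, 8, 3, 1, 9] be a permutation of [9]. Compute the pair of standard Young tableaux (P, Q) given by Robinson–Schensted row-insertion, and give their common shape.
P = [1, 3, 8, 9] / [2, 6] / [4] / [5] / [7];  Q = [1, 2, 6, 9] / [3, 7] / [4] / [5] / [8];  common shape = (4, 2, 1, 1, 1)

Row-insert the values π_1, π_2, … into P one at a time, bumping the leftmost entry strictly greater than the inserted value down to the next row. The recording tableau Q records, in position (i, j), the step at which that cell was added to P.
  Insert 5 (step 1): P = [5];  Q = [1]
  Insert 7 (step 2): P = [5, 7];  Q = [1, 2]
  Insert 6 (step 3): P = [5, 6] / [7];  Q = [1, 2] / [3]
  Insert 4 (step 4): P = [4, 6] / [5] / [7];  Q = [1, 2] / [3] / [4]
  Insert 2 (step 5): P = [2, 6] / [4] / [5] / [7];  Q = [1, 2] / [3] / [4] / [5]
  Insert 8 (step 6): P = [2, 6, 8] / [4] / [5] / [7];  Q = [1, 2, 6] / [3] / [4] / [5]
  Insert 3 (step 7): P = [2, 3, 8] / [4, 6] / [5] / [7];  Q = [1, 2, 6] / [3, 7] / [4] / [5]
  Insert 1 (step 8): P = [1, 3, 8] / [2, 6] / [4] / [5] / [7];  Q = [1, 2, 6] / [3, 7] / [4] / [5] / [8]
  Insert 9 (step 9): P = [1, 3, 8, 9] / [2, 6] / [4] / [5] / [7];  Q = [1, 2, 6, 9] / [3, 7] / [4] / [5] / [8]
Final shape: (4, 2, 1, 1, 1).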